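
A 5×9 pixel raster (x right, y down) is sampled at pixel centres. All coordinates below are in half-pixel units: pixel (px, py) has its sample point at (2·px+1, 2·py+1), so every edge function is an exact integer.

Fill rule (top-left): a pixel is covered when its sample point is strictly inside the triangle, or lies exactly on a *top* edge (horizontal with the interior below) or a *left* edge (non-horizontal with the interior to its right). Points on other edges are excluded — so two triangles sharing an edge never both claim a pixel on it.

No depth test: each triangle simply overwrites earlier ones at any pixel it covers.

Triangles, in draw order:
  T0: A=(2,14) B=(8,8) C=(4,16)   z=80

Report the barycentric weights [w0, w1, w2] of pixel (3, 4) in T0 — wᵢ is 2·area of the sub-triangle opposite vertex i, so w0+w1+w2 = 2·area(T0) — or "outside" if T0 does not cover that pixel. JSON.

T0:
  2·area = 24
  edge (2, 14)→(8, 8): d=(6,-6) top-left  bias=+0
  edge (8, 8)→(4, 16): d=(-4,8) right/bottom  bias=-1
  edge (4, 16)→(2, 14): d=(-2,-2) top-left  bias=+0
    (4,3)@(9, 7): e=[0,-4,28] → .  [on edge]
    (3,4)@(7, 9): e=[0,4,20] → X  [on edge]
    (4,4)@(9, 9): e=[12,-12,24] → .
    (2,5)@(5, 11): e=[0,12,12] → X  [on edge]
    (3,5)@(7, 11): e=[12,-4,16] → .
    (0,6)@(1, 13): e=[-12,36,0] → .  [on edge]
    (1,6)@(3, 13): e=[0,20,4] → X  [on edge]
    (3,6)@(7, 13): e=[24,-12,12] → .
    (0,7)@(1, 15): e=[0,28,-4] → .  [on edge]
    (1,7)@(3, 15): e=[12,12,0] → X  [on edge]
    (2,7)@(5, 15): e=[24,-4,4] → .
    (1,8)@(3, 17): e=[24,4,-4] → .
    (2,8)@(5, 17): e=[36,-12,0] → .  [on edge]
  covered (5 px):
    . . . . .
    . . . . .
    . . . . .
    . . . . .
    . . . X .
    . . X . .
    . X X . .
    . X . . .
    . . . . .

Result: [4,20,0]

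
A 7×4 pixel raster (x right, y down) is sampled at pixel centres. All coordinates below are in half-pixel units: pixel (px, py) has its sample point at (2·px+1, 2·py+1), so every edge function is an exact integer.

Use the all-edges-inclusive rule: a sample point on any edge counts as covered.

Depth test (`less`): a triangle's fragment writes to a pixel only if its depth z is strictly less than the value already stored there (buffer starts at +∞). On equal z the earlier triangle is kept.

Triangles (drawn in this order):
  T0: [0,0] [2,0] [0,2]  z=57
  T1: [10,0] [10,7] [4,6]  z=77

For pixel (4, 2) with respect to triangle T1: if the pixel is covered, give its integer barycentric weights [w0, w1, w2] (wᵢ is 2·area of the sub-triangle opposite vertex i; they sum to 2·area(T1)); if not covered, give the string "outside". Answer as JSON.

T0:
  2·area = 4
  edge (0, 0)→(2, 0): d=(2,0) inclusive
  edge (2, 0)→(0, 2): d=(-2,2) inclusive
  edge (0, 2)→(0, 0): d=(0,-2) inclusive
    (0,0)@(1, 1): e=[2,0,2] → #  [on edge]
    (1,0)@(3, 1): e=[2,-4,6] → ·
    (0,1)@(1, 3): e=[6,-4,2] → ·
  covered (1 px):
    # · · · · · ·
    · · · · · · ·
    · · · · · · ·
    · · · · · · ·
T1:
  2·area = 42
  edge (10, 0)→(10, 7): d=(0,7) inclusive
  edge (10, 7)→(4, 6): d=(-6,-1) inclusive
  edge (4, 6)→(10, 0): d=(6,-6) inclusive
    (4,0)@(9, 1): e=[7,35,0] → #  [on edge]
    (5,0)@(11, 1): e=[-7,37,12] → ·
    (3,1)@(7, 3): e=[21,21,0] → #  [on edge]
    (5,1)@(11, 3): e=[-7,25,24] → ·
    (2,2)@(5, 5): e=[35,7,0] → #  [on edge]
    (5,2)@(11, 5): e=[-7,13,36] → ·
    (1,3)@(3, 7): e=[49,-7,0] → ·  [on edge]
    (2,3)@(5, 7): e=[35,-5,12] → ·
    (3,3)@(7, 7): e=[21,-3,24] → ·
    (4,3)@(9, 7): e=[7,-1,36] → ·
  covered (6 px):
    · · · · # · ·
    · · · # # · ·
    · · # # # · ·
    · · · · · · ·

Answer: [11,24,7]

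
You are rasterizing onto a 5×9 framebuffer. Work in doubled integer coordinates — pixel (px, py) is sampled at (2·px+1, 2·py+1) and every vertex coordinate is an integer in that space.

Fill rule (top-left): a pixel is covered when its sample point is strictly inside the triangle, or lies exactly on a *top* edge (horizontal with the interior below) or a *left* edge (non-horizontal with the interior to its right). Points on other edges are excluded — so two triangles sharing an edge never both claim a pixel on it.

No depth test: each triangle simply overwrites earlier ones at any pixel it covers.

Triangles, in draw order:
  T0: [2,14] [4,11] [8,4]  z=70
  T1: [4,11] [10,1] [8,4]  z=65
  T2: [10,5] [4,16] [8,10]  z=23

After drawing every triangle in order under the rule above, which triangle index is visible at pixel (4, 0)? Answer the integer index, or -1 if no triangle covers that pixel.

T0:
  2·area = 2  (B↔C swapped to make it positive)
  edge (2, 14)→(8, 4): d=(6,-10) top-left  bias=+0
  edge (8, 4)→(4, 11): d=(-4,7) right/bottom  bias=-1
  edge (4, 11)→(2, 14): d=(-2,3) right/bottom  bias=-1
    (2,4)@(5, 9): e=[0,1,1] → █  [on edge]
    (3,4)@(7, 9): e=[20,-13,-5] → ·
    (2,5)@(5, 11): e=[12,-7,-3] → ·
  covered (1 px):
    · · · · ·
    · · · · ·
    · · · · ·
    · · · · ·
    · · █ · ·
    · · · · ·
    · · · · ·
    · · · · ·
    · · · · ·
T1:
  2·area = 2  (B↔C swapped to make it positive)
  edge (4, 11)→(8, 4): d=(4,-7) top-left  bias=+0
  edge (8, 4)→(10, 1): d=(2,-3) top-left  bias=+0
  edge (10, 1)→(4, 11): d=(-6,10) right/bottom  bias=-1
  covered (0 px):
    · · · · ·
    · · · · ·
    · · · · ·
    · · · · ·
    · · · · ·
    · · · · ·
    · · · · ·
    · · · · ·
    · · · · ·
T2:
  2·area = 8  (B↔C swapped to make it positive)
  edge (10, 5)→(8, 10): d=(-2,5) right/bottom  bias=-1
  edge (8, 10)→(4, 16): d=(-4,6) right/bottom  bias=-1
  edge (4, 16)→(10, 5): d=(6,-11) top-left  bias=+0
    (4,3)@(9, 7): e=[1,6,1] → █
    (4,4)@(9, 9): e=[-3,-2,13] → ·
    (3,5)@(7, 11): e=[3,2,3] → █
    (4,5)@(9, 11): e=[-7,-10,25] → ·
    (3,6)@(7, 13): e=[-1,-6,15] → ·
  covered (2 px):
    · · · · ·
    · · · · ·
    · · · · ·
    · · · · █
    · · · · ·
    · · · █ ·
    · · · · ·
    · · · · ·
    · · · · ·

Z-buffer (winner per pixel, '.' = empty):
  . . . . .
  . . . . .
  . . . . .
  . . . . 2
  . . 0 . .
  . . . 2 .
  . . . . .
  . . . . .
  . . . . .

Answer: -1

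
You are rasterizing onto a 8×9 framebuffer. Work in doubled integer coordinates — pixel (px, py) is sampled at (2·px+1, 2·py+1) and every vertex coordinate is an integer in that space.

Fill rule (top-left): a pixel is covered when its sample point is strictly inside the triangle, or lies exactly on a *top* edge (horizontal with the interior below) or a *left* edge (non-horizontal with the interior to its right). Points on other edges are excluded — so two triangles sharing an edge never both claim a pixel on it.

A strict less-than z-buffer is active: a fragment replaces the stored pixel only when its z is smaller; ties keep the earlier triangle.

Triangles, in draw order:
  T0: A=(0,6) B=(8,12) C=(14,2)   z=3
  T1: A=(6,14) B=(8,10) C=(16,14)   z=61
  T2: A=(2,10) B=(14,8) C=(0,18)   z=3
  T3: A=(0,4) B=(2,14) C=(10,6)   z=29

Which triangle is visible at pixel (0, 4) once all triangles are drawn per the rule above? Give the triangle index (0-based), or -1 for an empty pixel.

T0:
  2·area = 116  (B↔C swapped to make it positive)
  edge (0, 6)→(14, 2): d=(14,-4) top-left  bias=+0
  edge (14, 2)→(8, 12): d=(-6,10) right/bottom  bias=-1
  edge (8, 12)→(0, 6): d=(-8,-6) top-left  bias=+0
    (5,1)@(11, 3): e=[2,24,90] → X
    (6,1)@(13, 3): e=[10,4,102] → X
    (7,1)@(15, 3): e=[18,-16,114] → .
    (2,2)@(5, 5): e=[6,72,38] → X
    (3,2)@(7, 5): e=[14,52,50] → X
    (4,2)@(9, 5): e=[22,32,62] → X
    (6,2)@(13, 5): e=[38,-8,86] → .
    (1,3)@(3, 7): e=[26,80,10] → X
    (5,3)@(11, 7): e=[58,0,58] → .  [on edge]
    (1,4)@(3, 9): e=[54,68,-6] → .
    (2,4)@(5, 9): e=[62,48,6] → X
    (5,4)@(11, 9): e=[86,-12,42] → .
    (2,8)@(5, 17): e=[174,0,-58] → .  [on edge]
  covered (14 px):
    . . . . . . . .
    . . . . . X X .
    . . X X X X . .
    . X X X X . . .
    . . X X X . . .
    . . . X . . . .
    . . . . . . . .
    . . . . . . . .
    . . . . . . . .
T1:
  2·area = 40
  edge (6, 14)→(8, 10): d=(2,-4) top-left  bias=+0
  edge (8, 10)→(16, 14): d=(8,4) right/bottom  bias=-1
  edge (16, 14)→(6, 14): d=(-10,0) right/bottom  bias=-1
    (4,5)@(9, 11): e=[6,4,30] → X
    (5,5)@(11, 11): e=[14,-4,30] → .
    (3,6)@(7, 13): e=[2,28,10] → X
    (5,6)@(11, 13): e=[18,12,10] → X
    (6,6)@(13, 13): e=[26,4,10] → X
    (7,6)@(15, 13): e=[34,-4,10] → .
    (3,7)@(7, 15): e=[6,44,-10] → .
    (4,7)@(9, 15): e=[14,36,-10] → .
    (5,7)@(11, 15): e=[22,28,-10] → .
    (6,7)@(13, 15): e=[30,20,-10] → .
  covered (5 px):
    . . . . . . . .
    . . . . . . . .
    . . . . . . . .
    . . . . . . . .
    . . . . . . . .
    . . . . X . . .
    . . . X X X X .
    . . . . . . . .
    . . . . . . . .
T2:
  2·area = 92
  edge (2, 10)→(14, 8): d=(12,-2) top-left  bias=+0
  edge (14, 8)→(0, 18): d=(-14,10) right/bottom  bias=-1
  edge (0, 18)→(2, 10): d=(2,-8) top-left  bias=+0
    (4,4)@(9, 9): e=[2,36,54] → X
    (5,4)@(11, 9): e=[6,16,70] → X
    (6,4)@(13, 9): e=[10,-4,86] → .
    (1,5)@(3, 11): e=[14,68,10] → X
    (2,5)@(5, 11): e=[18,48,26] → X
    (3,5)@(7, 11): e=[22,28,42] → X
    (5,5)@(11, 11): e=[30,-12,74] → .
    (1,6)@(3, 13): e=[38,40,14] → X
    (3,6)@(7, 13): e=[46,0,46] → .  [on edge]
    (4,6)@(9, 13): e=[50,-20,62] → .
    (0,7)@(1, 15): e=[58,32,2] → X
    (2,7)@(5, 15): e=[66,-8,34] → .
  covered (11 px):
    . . . . . . . .
    . . . . . . . .
    . . . . . . . .
    . . . . . . . .
    . . . . X X . .
    . X X X X . . .
    . X X . . . . .
    X X . . . . . .
    X . . . . . . .
T3:
  2·area = 96  (B↔C swapped to make it positive)
  edge (0, 4)→(10, 6): d=(10,2) right/bottom  bias=-1
  edge (10, 6)→(2, 14): d=(-8,8) right/bottom  bias=-1
  edge (2, 14)→(0, 4): d=(-2,-10) top-left  bias=+0
    (7,0)@(15, 1): e=[-60,0,156] → .  [on edge]
    (6,1)@(13, 3): e=[-36,0,132] → .  [on edge]
    (0,2)@(1, 5): e=[8,80,8] → X
    (1,2)@(3, 5): e=[4,64,28] → X
    (2,2)@(5, 5): e=[0,48,48] → .  [on edge]
    (5,2)@(11, 5): e=[-12,0,108] → .  [on edge]
    (0,3)@(1, 7): e=[28,64,4] → X
    (2,3)@(5, 7): e=[20,32,44] → X
    (3,3)@(7, 7): e=[16,16,64] → X
    (4,3)@(9, 7): e=[12,0,84] → .  [on edge]
    (7,3)@(15, 7): e=[0,-48,144] → .  [on edge]
    (0,4)@(1, 9): e=[48,48,0] → X  [on edge]
    (3,4)@(7, 9): e=[36,0,60] → .  [on edge]
    (2,5)@(5, 11): e=[60,0,36] → .  [on edge]
    (1,6)@(3, 13): e=[84,0,12] → .  [on edge]
    (0,7)@(1, 15): e=[108,0,-12] → .  [on edge]
  covered (10 px):
    . . . . . . . .
    . . . . . . . .
    X X . . . . . .
    X X X X . . . .
    X X X . . . . .
    . X . . . . . .
    . . . . . . . .
    . . . . . . . .
    . . . . . . . .

Z-buffer (winner per pixel, '.' = empty):
  . . . . . . . .
  . . . . . 0 0 .
  3 3 0 0 0 0 . .
  3 0 0 0 0 . . .
  3 3 0 0 0 2 . .
  . 2 2 0 2 . . .
  . 2 2 1 1 1 1 .
  2 2 . . . . . .
  2 . . . . . . .

Result: 3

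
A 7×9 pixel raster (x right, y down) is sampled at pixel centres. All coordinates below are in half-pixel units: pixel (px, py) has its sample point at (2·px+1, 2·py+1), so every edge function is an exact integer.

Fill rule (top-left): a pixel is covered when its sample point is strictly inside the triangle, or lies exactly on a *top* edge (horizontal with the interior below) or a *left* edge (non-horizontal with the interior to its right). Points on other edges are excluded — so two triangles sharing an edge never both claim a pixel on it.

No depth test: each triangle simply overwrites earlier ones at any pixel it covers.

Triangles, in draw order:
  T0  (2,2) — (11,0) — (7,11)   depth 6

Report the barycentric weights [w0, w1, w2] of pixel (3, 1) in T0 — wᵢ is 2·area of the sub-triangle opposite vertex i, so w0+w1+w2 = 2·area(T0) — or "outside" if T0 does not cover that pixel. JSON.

T0:
  2·area = 91
  edge (2, 2)→(11, 0): d=(9,-2) top-left  bias=+0
  edge (11, 0)→(7, 11): d=(-4,11) right/bottom  bias=-1
  edge (7, 11)→(2, 2): d=(-5,-9) top-left  bias=+0
    (3,0)@(7, 1): e=[1,40,50] → █
    (4,0)@(9, 1): e=[5,18,68] → █
    (5,0)@(11, 1): e=[9,-4,86] → ·
    (1,1)@(3, 3): e=[11,76,4] → █
    (2,1)@(5, 3): e=[15,54,22] → █
    (5,1)@(11, 3): e=[27,-12,76] → ·
    (1,2)@(3, 5): e=[29,68,-6] → ·
    (2,2)@(5, 5): e=[33,46,12] → █
    (5,2)@(11, 5): e=[45,-20,66] → ·
    (2,3)@(5, 7): e=[51,38,2] → █
    (4,3)@(9, 7): e=[59,-6,38] → ·
    (2,4)@(5, 9): e=[69,30,-8] → ·
    (3,5)@(7, 11): e=[91,0,0] → ·  [on edge]
  covered (12 px):
    · · · █ █ · ·
    · █ █ █ █ · ·
    · · █ █ █ · ·
    · · █ █ · · ·
    · · · █ · · ·
    · · · · · · ·
    · · · · · · ·
    · · · · · · ·
    · · · · · · ·

Answer: [32,40,19]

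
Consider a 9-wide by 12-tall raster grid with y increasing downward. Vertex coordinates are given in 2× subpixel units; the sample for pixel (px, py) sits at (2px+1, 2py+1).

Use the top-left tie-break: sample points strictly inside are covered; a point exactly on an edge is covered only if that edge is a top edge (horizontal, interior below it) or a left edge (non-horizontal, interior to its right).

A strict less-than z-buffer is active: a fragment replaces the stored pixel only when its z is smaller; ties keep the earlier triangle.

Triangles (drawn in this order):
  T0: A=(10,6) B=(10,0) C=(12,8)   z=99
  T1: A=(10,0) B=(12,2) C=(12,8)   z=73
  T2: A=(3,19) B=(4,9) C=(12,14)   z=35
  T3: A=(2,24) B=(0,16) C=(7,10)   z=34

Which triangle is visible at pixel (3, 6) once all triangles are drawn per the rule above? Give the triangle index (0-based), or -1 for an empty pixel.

T0:
  2·area = 12
  edge (10, 6)→(10, 0): d=(0,-6) top-left  bias=+0
  edge (10, 0)→(12, 8): d=(2,8) right/bottom  bias=-1
  edge (12, 8)→(10, 6): d=(-2,-2) top-left  bias=+0
    (2,0)@(5, 1): e=[-30,42,0] → .  [on edge]
    (3,1)@(7, 3): e=[-18,30,0] → .  [on edge]
    (4,2)@(9, 5): e=[-6,18,0] → .  [on edge]
    (5,2)@(11, 5): e=[6,2,4] → X
    (6,2)@(13, 5): e=[18,-14,8] → .
    (5,3)@(11, 7): e=[6,6,0] → X  [on edge]
    (6,3)@(13, 7): e=[18,-10,4] → .
    (5,4)@(11, 9): e=[6,10,-4] → .
    (6,4)@(13, 9): e=[18,-6,0] → .  [on edge]
    (7,5)@(15, 11): e=[30,-18,0] → .  [on edge]
    (8,6)@(17, 13): e=[42,-30,0] → .  [on edge]
  covered (2 px):
    . . . . . . . . .
    . . . . . . . . .
    . . . . . X . . .
    . . . . . X . . .
    . . . . . . . . .
    . . . . . . . . .
    . . . . . . . . .
    . . . . . . . . .
    . . . . . . . . .
    . . . . . . . . .
    . . . . . . . . .
    . . . . . . . . .
T1:
  2·area = 12
  edge (10, 0)→(12, 2): d=(2,2) right/bottom  bias=-1
  edge (12, 2)→(12, 8): d=(0,6) right/bottom  bias=-1
  edge (12, 8)→(10, 0): d=(-2,-8) top-left  bias=+0
    (5,0)@(11, 1): e=[0,6,6] → .  [on edge]
    (5,1)@(11, 3): e=[4,6,2] → X
    (6,1)@(13, 3): e=[0,-6,18] → .  [on edge]
    (5,2)@(11, 5): e=[8,6,-2] → .
    (7,2)@(15, 5): e=[0,-18,30] → .  [on edge]
    (8,3)@(17, 7): e=[0,-30,42] → .  [on edge]
  covered (1 px):
    . . . . . . . . .
    . . . . . X . . .
    . . . . . . . . .
    . . . . . . . . .
    . . . . . . . . .
    . . . . . . . . .
    . . . . . . . . .
    . . . . . . . . .
    . . . . . . . . .
    . . . . . . . . .
    . . . . . . . . .
    . . . . . . . . .
T2:
  2·area = 85
  edge (3, 19)→(4, 9): d=(1,-10) top-left  bias=+0
  edge (4, 9)→(12, 14): d=(8,5) right/bottom  bias=-1
  edge (12, 14)→(3, 19): d=(-9,5) right/bottom  bias=-1
    (2,5)@(5, 11): e=[12,11,62] → X
    (3,5)@(7, 11): e=[32,1,52] → X
    (4,5)@(9, 11): e=[52,-9,42] → .
    (2,6)@(5, 13): e=[14,27,44] → X
    (4,6)@(9, 13): e=[54,7,24] → X
    (5,6)@(11, 13): e=[74,-3,14] → .
    (2,7)@(5, 15): e=[16,43,26] → X
    (5,7)@(11, 15): e=[76,13,-4] → .
    (2,8)@(5, 17): e=[18,59,8] → X
    (3,8)@(7, 17): e=[38,49,-2] → .
    (4,8)@(9, 17): e=[58,39,-12] → .
    (1,9)@(3, 19): e=[0,85,0] → .  [on edge]
  covered (9 px):
    . . . . . . . . .
    . . . . . . . . .
    . . . . . . . . .
    . . . . . . . . .
    . . . . . . . . .
    . . X X . . . . .
    . . X X X . . . .
    . . X X X . . . .
    . . X . . . . . .
    . . . . . . . . .
    . . . . . . . . .
    . . . . . . . . .
T3:
  2·area = 68
  edge (2, 24)→(0, 16): d=(-2,-8) top-left  bias=+0
  edge (0, 16)→(7, 10): d=(7,-6) top-left  bias=+0
  edge (7, 10)→(2, 24): d=(-5,14) right/bottom  bias=-1
    (2,6)@(5, 13): e=[46,9,13] → X
    (3,6)@(7, 13): e=[62,21,-15] → .
    (1,7)@(3, 15): e=[26,11,31] → X
    (3,7)@(7, 15): e=[58,35,-25] → .
    (0,8)@(1, 17): e=[6,13,49] → X
    (2,8)@(5, 17): e=[38,37,-7] → .
    (0,9)@(1, 19): e=[2,27,39] → X
    (2,9)@(5, 19): e=[34,51,-17] → .
    (0,10)@(1, 21): e=[-2,41,29] → .
    (1,10)@(3, 21): e=[14,53,1] → X
    (2,10)@(5, 21): e=[30,65,-27] → .
    (1,11)@(3, 23): e=[10,67,-9] → .
  covered (8 px):
    . . . . . . . . .
    . . . . . . . . .
    . . . . . . . . .
    . . . . . . . . .
    . . . . . . . . .
    . . . . . . . . .
    . . X . . . . . .
    . X X . . . . . .
    X X . . . . . . .
    X X . . . . . . .
    . X . . . . . . .
    . . . . . . . . .

Z-buffer (winner per pixel, '.' = empty):
  . . . . . . . . .
  . . . . . 1 . . .
  . . . . . 0 . . .
  . . . . . 0 . . .
  . . . . . . . . .
  . . 2 2 . . . . .
  . . 3 2 2 . . . .
  . 3 3 2 2 . . . .
  3 3 2 . . . . . .
  3 3 . . . . . . .
  . 3 . . . . . . .
  . . . . . . . . .

Final: 2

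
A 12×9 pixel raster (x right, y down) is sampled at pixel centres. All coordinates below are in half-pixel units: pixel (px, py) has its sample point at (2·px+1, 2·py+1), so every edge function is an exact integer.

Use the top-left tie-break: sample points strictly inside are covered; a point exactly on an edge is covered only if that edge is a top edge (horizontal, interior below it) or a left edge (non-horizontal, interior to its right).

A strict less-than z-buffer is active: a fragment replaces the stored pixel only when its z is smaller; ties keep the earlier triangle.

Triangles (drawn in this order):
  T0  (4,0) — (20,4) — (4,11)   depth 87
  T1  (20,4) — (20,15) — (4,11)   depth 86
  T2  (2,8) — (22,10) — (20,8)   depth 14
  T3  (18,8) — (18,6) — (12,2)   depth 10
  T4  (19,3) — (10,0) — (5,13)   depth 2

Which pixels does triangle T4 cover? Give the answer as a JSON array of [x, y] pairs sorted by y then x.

T0:
  2·area = 176
  edge (4, 0)→(20, 4): d=(16,4) right/bottom  bias=-1
  edge (20, 4)→(4, 11): d=(-16,7) right/bottom  bias=-1
  edge (4, 11)→(4, 0): d=(0,-11) top-left  bias=+0
    (2,0)@(5, 1): e=[12,153,11] → X
    (3,0)@(7, 1): e=[4,139,33] → X
    (4,0)@(9, 1): e=[-4,125,55] → .
    (2,1)@(5, 3): e=[44,121,11] → X
    (4,1)@(9, 3): e=[28,93,55] → X
    (5,1)@(11, 3): e=[20,79,77] → X
    (6,1)@(13, 3): e=[12,65,99] → X
    (7,1)@(15, 3): e=[4,51,121] → X
    (8,1)@(17, 3): e=[-4,37,143] → .
    (2,2)@(5, 5): e=[76,89,11] → X
    (8,2)@(17, 5): e=[28,5,143] → X
    (9,2)@(19, 5): e=[20,-9,165] → .
  covered (22 px):
    . . X X . . . . . . . .
    . . X X X X X X . . . .
    . . X X X X X X X . . .
    . . X X X X X . . . . .
    . . X X . . . . . . . .
    . . . . . . . . . . . .
    . . . . . . . . . . . .
    . . . . . . . . . . . .
    . . . . . . . . . . . .
T1:
  2·area = 176
  edge (20, 4)→(20, 15): d=(0,11) right/bottom  bias=-1
  edge (20, 15)→(4, 11): d=(-16,-4) top-left  bias=+0
  edge (4, 11)→(20, 4): d=(16,-7) top-left  bias=+0
    (9,2)@(19, 5): e=[11,156,9] → X
    (10,2)@(21, 5): e=[-11,164,23] → .
    (7,3)@(15, 7): e=[55,108,13] → X
    (8,3)@(17, 7): e=[33,116,27] → X
    (10,3)@(21, 7): e=[-11,132,55] → .
    (4,4)@(9, 9): e=[121,52,3] → X
    (5,4)@(11, 9): e=[99,60,17] → X
    (6,4)@(13, 9): e=[77,68,31] → X
    (10,4)@(21, 9): e=[-11,100,87] → .
    (2,5)@(5, 11): e=[165,4,7] → X
    (3,5)@(7, 11): e=[143,12,21] → X
    (10,5)@(21, 11): e=[-11,68,119] → .
  covered (22 px):
    . . . . . . . . . . . .
    . . . . . . . . . . . .
    . . . . . . . . . X . .
    . . . . . . . X X X . .
    . . . . X X X X X X . .
    . . X X X X X X X X . .
    . . . . . . X X X X . .
    . . . . . . . . . . . .
    . . . . . . . . . . . .
T2:
  2·area = 36  (B↔C swapped to make it positive)
  edge (2, 8)→(20, 8): d=(18,0) top-left  bias=+0
  edge (20, 8)→(22, 10): d=(2,2) right/bottom  bias=-1
  edge (22, 10)→(2, 8): d=(-20,-2) top-left  bias=+0
    (6,0)@(13, 1): e=[-126,0,162] → .  [on edge]
    (7,1)@(15, 3): e=[-90,0,126] → .  [on edge]
    (8,2)@(17, 5): e=[-54,0,90] → .  [on edge]
    (9,3)@(19, 7): e=[-18,0,54] → .  [on edge]
    (6,4)@(13, 9): e=[18,16,2] → X
    (7,4)@(15, 9): e=[18,12,6] → X
    (8,4)@(17, 9): e=[18,8,10] → X
    (9,4)@(19, 9): e=[18,4,14] → X
    (10,4)@(21, 9): e=[18,0,18] → .  [on edge]
    (6,5)@(13, 11): e=[54,20,-38] → .
    (7,5)@(15, 11): e=[54,16,-34] → .
    (8,5)@(17, 11): e=[54,12,-30] → .
    (11,5)@(23, 11): e=[54,0,-18] → .  [on edge]
  covered (4 px):
    . . . . . . . . . . . .
    . . . . . . . . . . . .
    . . . . . . . . . . . .
    . . . . . . . . . . . .
    . . . . . . X X X X . .
    . . . . . . . . . . . .
    . . . . . . . . . . . .
    . . . . . . . . . . . .
    . . . . . . . . . . . .
T3:
  2·area = 12  (B↔C swapped to make it positive)
  edge (18, 8)→(12, 2): d=(-6,-6) top-left  bias=+0
  edge (12, 2)→(18, 6): d=(6,4) right/bottom  bias=-1
  edge (18, 6)→(18, 8): d=(0,2) right/bottom  bias=-1
    (5,0)@(11, 1): e=[0,-2,14] → .  [on edge]
    (6,1)@(13, 3): e=[0,2,10] → X  [on edge]
    (7,1)@(15, 3): e=[12,-6,6] → .
    (6,2)@(13, 5): e=[-12,14,10] → .
    (7,2)@(15, 5): e=[0,6,6] → X  [on edge]
    (8,2)@(17, 5): e=[12,-2,2] → .
    (7,3)@(15, 7): e=[-12,18,6] → .
    (8,3)@(17, 7): e=[0,10,2] → X  [on edge]
    (9,3)@(19, 7): e=[12,2,-2] → .
    (8,4)@(17, 9): e=[-12,22,2] → .
    (9,4)@(19, 9): e=[0,14,-2] → .  [on edge]
    (10,5)@(21, 11): e=[0,18,-6] → .  [on edge]
    (11,6)@(23, 13): e=[0,22,-10] → .  [on edge]
  covered (3 px):
    . . . . . . . . . . . .
    . . . . . . X . . . . .
    . . . . . . . X . . . .
    . . . . . . . . X . . .
    . . . . . . . . . . . .
    . . . . . . . . . . . .
    . . . . . . . . . . . .
    . . . . . . . . . . . .
    . . . . . . . . . . . .
T4:
  2·area = 132  (B↔C swapped to make it positive)
  edge (19, 3)→(5, 13): d=(-14,10) right/bottom  bias=-1
  edge (5, 13)→(10, 0): d=(5,-13) top-left  bias=+0
  edge (10, 0)→(19, 3): d=(9,3) right/bottom  bias=-1
    (5,0)@(11, 1): e=[108,18,6] → X
    (6,0)@(13, 1): e=[88,44,0] → .  [on edge]
    (4,1)@(9, 3): e=[100,2,30] → X
    (6,1)@(13, 3): e=[60,54,18] → X
    (7,1)@(15, 3): e=[40,80,12] → X
    (8,1)@(17, 3): e=[20,106,6] → X
    (9,1)@(19, 3): e=[0,132,0] → .  [on edge]
    (4,2)@(9, 5): e=[72,12,48] → X
    (8,2)@(17, 5): e=[-8,116,24] → .
    (4,3)@(9, 7): e=[44,22,66] → X
    (7,3)@(15, 7): e=[-16,100,48] → .
    (3,4)@(7, 9): e=[36,6,90] → X
    (2,6)@(5, 13): e=[0,0,132] → .  [on edge]
  covered (16 px):
    . . . . . X . . . . . .
    . . . . X X X X X . . .
    . . . . X X X X . . . .
    . . . . X X X . . . . .
    . . . X X . . . . . . .
    . . . X . . . . . . . .
    . . . . . . . . . . . .
    . . . . . . . . . . . .
    . . . . . . . . . . . .

Result: [[5,0],[4,1],[5,1],[6,1],[7,1],[8,1],[4,2],[5,2],[6,2],[7,2],[4,3],[5,3],[6,3],[3,4],[4,4],[3,5]]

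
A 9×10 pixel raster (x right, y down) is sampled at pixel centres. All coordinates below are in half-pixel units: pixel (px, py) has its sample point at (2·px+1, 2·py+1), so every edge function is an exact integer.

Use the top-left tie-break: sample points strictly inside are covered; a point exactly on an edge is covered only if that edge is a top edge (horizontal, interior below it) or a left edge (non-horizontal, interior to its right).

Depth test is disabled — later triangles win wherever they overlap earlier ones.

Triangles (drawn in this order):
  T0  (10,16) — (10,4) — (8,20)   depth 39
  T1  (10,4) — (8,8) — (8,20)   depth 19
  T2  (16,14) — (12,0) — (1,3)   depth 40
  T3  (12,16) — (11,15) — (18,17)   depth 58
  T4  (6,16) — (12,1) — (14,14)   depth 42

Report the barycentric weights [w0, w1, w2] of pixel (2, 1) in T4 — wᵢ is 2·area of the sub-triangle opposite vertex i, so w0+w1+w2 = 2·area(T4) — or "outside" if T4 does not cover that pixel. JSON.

T0:
  2·area = 24  (B↔C swapped to make it positive)
  edge (10, 16)→(8, 20): d=(-2,4) right/bottom  bias=-1
  edge (8, 20)→(10, 4): d=(2,-16) top-left  bias=+0
  edge (10, 4)→(10, 16): d=(0,12) right/bottom  bias=-1
    (4,6)@(9, 13): e=[10,2,12] → #
    (5,6)@(11, 13): e=[2,34,-12] → ·
    (4,7)@(9, 15): e=[6,6,12] → #
    (5,7)@(11, 15): e=[-2,38,-12] → ·
    (4,8)@(9, 17): e=[2,10,12] → #
    (5,8)@(11, 17): e=[-6,42,-12] → ·
    (4,9)@(9, 19): e=[-2,14,12] → ·
  covered (3 px):
    · · · · · · · · ·
    · · · · · · · · ·
    · · · · · · · · ·
    · · · · · · · · ·
    · · · · · · · · ·
    · · · · · · · · ·
    · · · · # · · · ·
    · · · · # · · · ·
    · · · · # · · · ·
    · · · · · · · · ·
T1:
  2·area = 24  (B↔C swapped to make it positive)
  edge (10, 4)→(8, 20): d=(-2,16) right/bottom  bias=-1
  edge (8, 20)→(8, 8): d=(0,-12) top-left  bias=+0
  edge (8, 8)→(10, 4): d=(2,-4) top-left  bias=+0
    (4,3)@(9, 7): e=[10,12,2] → #
    (5,3)@(11, 7): e=[-22,36,10] → ·
    (4,4)@(9, 9): e=[6,12,6] → #
    (5,4)@(11, 9): e=[-26,36,14] → ·
    (4,5)@(9, 11): e=[2,12,10] → #
    (5,5)@(11, 11): e=[-30,36,18] → ·
    (4,6)@(9, 13): e=[-2,12,14] → ·
  covered (3 px):
    · · · · · · · · ·
    · · · · · · · · ·
    · · · · · · · · ·
    · · · · # · · · ·
    · · · · # · · · ·
    · · · · # · · · ·
    · · · · · · · · ·
    · · · · · · · · ·
    · · · · · · · · ·
    · · · · · · · · ·
T2:
  2·area = 166  (B↔C swapped to make it positive)
  edge (16, 14)→(1, 3): d=(-15,-11) top-left  bias=+0
  edge (1, 3)→(12, 0): d=(11,-3) top-left  bias=+0
  edge (12, 0)→(16, 14): d=(4,14) right/bottom  bias=-1
    (4,0)@(9, 1): e=[118,2,46] → #
    (5,0)@(11, 1): e=[140,8,18] → #
    (6,0)@(13, 1): e=[162,14,-10] → ·
    (0,1)@(1, 3): e=[0,0,166] → #  [on edge]
    (1,1)@(3, 3): e=[22,6,138] → #
    (2,1)@(5, 3): e=[44,12,110] → #
    (3,1)@(7, 3): e=[66,18,82] → #
    (6,1)@(13, 3): e=[132,36,-2] → ·
    (0,2)@(1, 5): e=[-30,22,174] → ·
    (1,2)@(3, 5): e=[-8,28,146] → ·
    (2,2)@(5, 5): e=[14,34,118] → #
    (6,2)@(13, 5): e=[102,58,6] → #
  covered (22 px):
    · · · · # # · · ·
    # # # # # # · · ·
    · · # # # # # · ·
    · · · # # # # · ·
    · · · · · # # · ·
    · · · · · · # # ·
    · · · · · · · # ·
    · · · · · · · · ·
    · · · · · · · · ·
    · · · · · · · · ·
T3:
  2·area = 5
  edge (12, 16)→(11, 15): d=(-1,-1) top-left  bias=+0
  edge (11, 15)→(18, 17): d=(7,2) right/bottom  bias=-1
  edge (18, 17)→(12, 16): d=(-6,-1) top-left  bias=+0
    (0,2)@(1, 5): e=[0,-50,55] → ·  [on edge]
    (1,3)@(3, 7): e=[0,-40,45] → ·  [on edge]
    (2,4)@(5, 9): e=[0,-30,35] → ·  [on edge]
    (3,5)@(7, 11): e=[0,-20,25] → ·  [on edge]
    (4,6)@(9, 13): e=[0,-10,15] → ·  [on edge]
    (5,7)@(11, 15): e=[0,0,5] → ·  [on edge]
    (6,8)@(13, 17): e=[0,10,-5] → ·  [on edge]
    (7,9)@(15, 19): e=[0,20,-15] → ·  [on edge]
  covered (0 px):
    · · · · · · · · ·
    · · · · · · · · ·
    · · · · · · · · ·
    · · · · · · · · ·
    · · · · · · · · ·
    · · · · · · · · ·
    · · · · · · · · ·
    · · · · · · · · ·
    · · · · · · · · ·
    · · · · · · · · ·
T4:
  2·area = 108
  edge (6, 16)→(12, 1): d=(6,-15) top-left  bias=+0
  edge (12, 1)→(14, 14): d=(2,13) right/bottom  bias=-1
  edge (14, 14)→(6, 16): d=(-8,2) right/bottom  bias=-1
    (5,2)@(11, 5): e=[9,21,78] → #
    (6,2)@(13, 5): e=[39,-5,74] → ·
    (5,3)@(11, 7): e=[21,25,62] → #
    (6,3)@(13, 7): e=[51,-1,58] → ·
    (4,4)@(9, 9): e=[3,55,50] → #
    (6,4)@(13, 9): e=[63,3,42] → #
    (7,4)@(15, 9): e=[93,-23,38] → ·
    (4,5)@(9, 11): e=[15,59,34] → #
    (7,5)@(15, 11): e=[105,-19,22] → ·
    (4,6)@(9, 13): e=[27,63,18] → #
    (7,6)@(15, 13): e=[117,-15,6] → ·
    (3,7)@(7, 15): e=[9,93,6] → #
  covered (13 px):
    · · · · · · · · ·
    · · · · · · · · ·
    · · · · · # · · ·
    · · · · · # · · ·
    · · · · # # # · ·
    · · · · # # # · ·
    · · · · # # # · ·
    · · · # # · · · ·
    · · · · · · · · ·
    · · · · · · · · ·

Result: "outside"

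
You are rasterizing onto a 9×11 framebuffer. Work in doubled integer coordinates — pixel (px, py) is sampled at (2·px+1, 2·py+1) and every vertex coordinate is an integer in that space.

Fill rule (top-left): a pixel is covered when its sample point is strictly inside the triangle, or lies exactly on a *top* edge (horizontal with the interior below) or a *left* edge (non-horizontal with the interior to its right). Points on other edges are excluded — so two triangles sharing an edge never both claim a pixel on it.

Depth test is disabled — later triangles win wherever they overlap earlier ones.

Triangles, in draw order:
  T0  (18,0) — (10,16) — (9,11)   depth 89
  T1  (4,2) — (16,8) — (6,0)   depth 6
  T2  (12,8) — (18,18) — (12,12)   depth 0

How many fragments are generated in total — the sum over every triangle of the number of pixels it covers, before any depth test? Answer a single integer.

T0:
  2·area = 56
  edge (18, 0)→(10, 16): d=(-8,16) right/bottom  bias=-1
  edge (10, 16)→(9, 11): d=(-1,-5) top-left  bias=+0
  edge (9, 11)→(18, 0): d=(9,-11) top-left  bias=+0
    (3,0)@(7, 1): e=[168,0,-112] → .  [on edge]
    (7,2)@(15, 5): e=[8,36,12] → X
    (8,2)@(17, 5): e=[-24,46,34] → .
    (6,3)@(13, 7): e=[24,24,8] → X
    (7,3)@(15, 7): e=[-8,34,30] → .
    (5,4)@(11, 9): e=[40,12,4] → X
    (7,4)@(15, 9): e=[-24,32,48] → .
    (4,5)@(9, 11): e=[56,0,0] → X  [on edge]
    (6,5)@(13, 11): e=[-8,20,44] → .
    (4,6)@(9, 13): e=[40,-2,18] → .
    (5,6)@(11, 13): e=[8,8,40] → X
    (6,6)@(13, 13): e=[-24,18,62] → .
    (5,10)@(11, 21): e=[-56,0,112] → .  [on edge]
  covered (7 px):
    . . . . . . . . .
    . . . . . . . . .
    . . . . . . . X .
    . . . . . . X . .
    . . . . . X X . .
    . . . . X X . . .
    . . . . . X . . .
    . . . . . . . . .
    . . . . . . . . .
    . . . . . . . . .
    . . . . . . . . .
T1:
  2·area = 36  (B↔C swapped to make it positive)
  edge (4, 2)→(6, 0): d=(2,-2) top-left  bias=+0
  edge (6, 0)→(16, 8): d=(10,8) right/bottom  bias=-1
  edge (16, 8)→(4, 2): d=(-12,-6) top-left  bias=+0
    (2,0)@(5, 1): e=[0,18,18] → X  [on edge]
    (3,0)@(7, 1): e=[4,2,30] → X
    (4,0)@(9, 1): e=[8,-14,42] → .
    (1,1)@(3, 3): e=[0,54,-18] → .  [on edge]
    (2,1)@(5, 3): e=[4,38,-6] → .
    (3,1)@(7, 3): e=[8,22,6] → X
    (4,1)@(9, 3): e=[12,6,18] → X
    (5,1)@(11, 3): e=[16,-10,30] → .
    (0,2)@(1, 5): e=[0,90,-54] → .  [on edge]
    (3,2)@(7, 5): e=[12,42,-18] → .
    (4,2)@(9, 5): e=[16,26,-6] → .
    (5,2)@(11, 5): e=[20,10,6] → X
  covered (5 px):
    . . X X . . . . .
    . . . X X . . . .
    . . . . . X . . .
    . . . . . . . . .
    . . . . . . . . .
    . . . . . . . . .
    . . . . . . . . .
    . . . . . . . . .
    . . . . . . . . .
    . . . . . . . . .
    . . . . . . . . .
T2:
  2·area = 24
  edge (12, 8)→(18, 18): d=(6,10) right/bottom  bias=-1
  edge (18, 18)→(12, 12): d=(-6,-6) top-left  bias=+0
  edge (12, 12)→(12, 8): d=(0,-4) top-left  bias=+0
    (0,0)@(1, 1): e=[68,0,-44] → .  [on edge]
    (1,1)@(3, 3): e=[60,0,-36] → .  [on edge]
    (4,1)@(9, 3): e=[0,36,-12] → .  [on edge]
    (2,2)@(5, 5): e=[52,0,-28] → .  [on edge]
    (3,3)@(7, 7): e=[44,0,-20] → .  [on edge]
    (4,4)@(9, 9): e=[36,0,-12] → .  [on edge]
    (5,5)@(11, 11): e=[28,0,-4] → .  [on edge]
    (6,5)@(13, 11): e=[8,12,4] → X
    (7,5)@(15, 11): e=[-12,24,12] → .
    (6,6)@(13, 13): e=[20,0,4] → X  [on edge]
    (7,6)@(15, 13): e=[0,12,12] → .  [on edge]
    (6,7)@(13, 15): e=[32,-12,4] → .
    (7,7)@(15, 15): e=[12,0,12] → X  [on edge]
    (8,8)@(17, 17): e=[4,0,20] → X  [on edge]
  covered (4 px):
    . . . . . . . . .
    . . . . . . . . .
    . . . . . . . . .
    . . . . . . . . .
    . . . . . . . . .
    . . . . . . X . .
    . . . . . . X . .
    . . . . . . . X .
    . . . . . . . . X
    . . . . . . . . .
    . . . . . . . . .

Final: 16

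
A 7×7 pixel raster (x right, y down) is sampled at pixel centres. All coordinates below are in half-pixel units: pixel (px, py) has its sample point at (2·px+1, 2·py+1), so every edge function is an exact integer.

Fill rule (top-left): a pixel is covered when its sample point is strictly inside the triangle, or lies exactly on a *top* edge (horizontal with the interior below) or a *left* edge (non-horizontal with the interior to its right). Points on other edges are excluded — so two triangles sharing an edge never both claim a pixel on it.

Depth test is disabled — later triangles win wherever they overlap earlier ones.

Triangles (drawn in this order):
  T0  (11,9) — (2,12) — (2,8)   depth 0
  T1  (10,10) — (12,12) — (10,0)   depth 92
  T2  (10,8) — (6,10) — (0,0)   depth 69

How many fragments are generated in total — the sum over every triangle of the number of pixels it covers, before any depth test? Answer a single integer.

T0:
  2·area = 36
  edge (11, 9)→(2, 12): d=(-9,3) right/bottom  bias=-1
  edge (2, 12)→(2, 8): d=(0,-4) top-left  bias=+0
  edge (2, 8)→(11, 9): d=(9,1) right/bottom  bias=-1
    (1,4)@(3, 9): e=[24,4,8] → #
    (2,4)@(5, 9): e=[18,12,6] → #
    (3,4)@(7, 9): e=[12,20,4] → #
    (4,4)@(9, 9): e=[6,28,2] → #
    (5,4)@(11, 9): e=[0,36,0] → ·  [on edge]
    (1,5)@(3, 11): e=[6,4,26] → #
    (2,5)@(5, 11): e=[0,12,24] → ·  [on edge]
    (3,5)@(7, 11): e=[-6,20,22] → ·
    (4,5)@(9, 11): e=[-12,28,20] → ·
    (1,6)@(3, 13): e=[-12,4,44] → ·
  covered (5 px):
    · · · · · · ·
    · · · · · · ·
    · · · · · · ·
    · · · · · · ·
    · # # # # · ·
    · # · · · · ·
    · · · · · · ·
T1:
  2·area = 20  (B↔C swapped to make it positive)
  edge (10, 10)→(10, 0): d=(0,-10) top-left  bias=+0
  edge (10, 0)→(12, 12): d=(2,12) right/bottom  bias=-1
  edge (12, 12)→(10, 10): d=(-2,-2) top-left  bias=+0
    (0,0)@(1, 1): e=[-90,110,0] → ·  [on edge]
    (1,1)@(3, 3): e=[-70,90,0] → ·  [on edge]
    (2,2)@(5, 5): e=[-50,70,0] → ·  [on edge]
    (3,3)@(7, 7): e=[-30,50,0] → ·  [on edge]
    (5,3)@(11, 7): e=[10,2,8] → #
    (6,3)@(13, 7): e=[30,-22,12] → ·
    (4,4)@(9, 9): e=[-10,30,0] → ·  [on edge]
    (5,4)@(11, 9): e=[10,6,4] → #
    (6,4)@(13, 9): e=[30,-18,8] → ·
    (5,5)@(11, 11): e=[10,10,0] → #  [on edge]
    (6,5)@(13, 11): e=[30,-14,4] → ·
    (5,6)@(11, 13): e=[10,14,-4] → ·
    (6,6)@(13, 13): e=[30,-10,0] → ·  [on edge]
  covered (3 px):
    · · · · · · ·
    · · · · · · ·
    · · · · · · ·
    · · · · · # ·
    · · · · · # ·
    · · · · · # ·
    · · · · · · ·
T2:
  2·area = 52
  edge (10, 8)→(6, 10): d=(-4,2) right/bottom  bias=-1
  edge (6, 10)→(0, 0): d=(-6,-10) top-left  bias=+0
  edge (0, 0)→(10, 8): d=(10,8) right/bottom  bias=-1
    (0,0)@(1, 1): e=[46,4,2] → #
    (1,0)@(3, 1): e=[42,24,-14] → ·
    (0,1)@(1, 3): e=[38,-8,22] → ·
    (1,1)@(3, 3): e=[34,12,6] → #
    (2,1)@(5, 3): e=[30,32,-10] → ·
    (1,2)@(3, 5): e=[26,0,26] → #  [on edge]
    (2,2)@(5, 5): e=[22,20,10] → #
    (3,2)@(7, 5): e=[18,40,-6] → ·
    (1,3)@(3, 7): e=[18,-12,46] → ·
    (2,3)@(5, 7): e=[14,8,30] → #
    (3,3)@(7, 7): e=[10,28,14] → #
    (4,3)@(9, 7): e=[6,48,-2] → ·
  covered (7 px):
    # · · · · · ·
    · # · · · · ·
    · # # · · · ·
    · · # # · · ·
    · · · # · · ·
    · · · · · · ·
    · · · · · · ·

Result: 15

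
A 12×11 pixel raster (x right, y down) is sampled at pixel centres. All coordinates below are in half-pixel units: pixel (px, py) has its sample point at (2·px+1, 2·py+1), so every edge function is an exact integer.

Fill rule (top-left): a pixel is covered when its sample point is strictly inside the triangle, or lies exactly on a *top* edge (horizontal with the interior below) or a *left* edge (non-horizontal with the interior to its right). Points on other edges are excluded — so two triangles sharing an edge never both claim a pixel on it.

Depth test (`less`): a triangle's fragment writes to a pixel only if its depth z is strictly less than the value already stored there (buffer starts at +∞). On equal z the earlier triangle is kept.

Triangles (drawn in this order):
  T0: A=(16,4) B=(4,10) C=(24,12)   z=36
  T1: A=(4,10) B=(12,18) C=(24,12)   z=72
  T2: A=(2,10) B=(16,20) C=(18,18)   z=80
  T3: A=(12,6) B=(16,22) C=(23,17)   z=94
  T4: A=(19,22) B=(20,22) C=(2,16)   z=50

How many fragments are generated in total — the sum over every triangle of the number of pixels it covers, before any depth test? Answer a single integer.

T0:
  2·area = 144  (B↔C swapped to make it positive)
  edge (16, 4)→(24, 12): d=(8,8) right/bottom  bias=-1
  edge (24, 12)→(4, 10): d=(-20,-2) top-left  bias=+0
  edge (4, 10)→(16, 4): d=(12,-6) top-left  bias=+0
    (6,0)@(13, 1): e=[0,198,-54] → .  [on edge]
    (7,1)@(15, 3): e=[0,162,-18] → .  [on edge]
    (7,2)@(15, 5): e=[16,122,6] → X
    (8,2)@(17, 5): e=[0,126,18] → .  [on edge]
    (5,3)@(11, 7): e=[64,74,6] → X
    (6,3)@(13, 7): e=[48,78,18] → X
    (8,3)@(17, 7): e=[16,86,42] → X
    (9,3)@(19, 7): e=[0,90,54] → .  [on edge]
    (3,4)@(7, 9): e=[112,26,6] → X
    (4,4)@(9, 9): e=[96,30,18] → X
    (9,4)@(19, 9): e=[16,50,78] → X
    (10,4)@(21, 9): e=[0,54,90] → .  [on edge]
    (11,5)@(23, 11): e=[0,18,126] → .  [on edge]
  covered (16 px):
    . . . . . . . . . . . .
    . . . . . . . . . . . .
    . . . . . . . X . . . .
    . . . . . X X X X . . .
    . . . X X X X X X X . .
    . . . . . . . X X X X .
    . . . . . . . . . . . .
    . . . . . . . . . . . .
    . . . . . . . . . . . .
    . . . . . . . . . . . .
    . . . . . . . . . . . .
T1:
  2·area = 144  (B↔C swapped to make it positive)
  edge (4, 10)→(24, 12): d=(20,2) right/bottom  bias=-1
  edge (24, 12)→(12, 18): d=(-12,6) right/bottom  bias=-1
  edge (12, 18)→(4, 10): d=(-8,-8) top-left  bias=+0
    (0,3)@(1, 7): e=[-54,198,0] → .  [on edge]
    (1,4)@(3, 9): e=[-18,162,0] → .  [on edge]
    (2,5)@(5, 11): e=[18,126,0] → X  [on edge]
    (3,5)@(7, 11): e=[14,114,16] → X
    (4,5)@(9, 11): e=[10,102,32] → X
    (5,5)@(11, 11): e=[6,90,48] → X
    (6,5)@(13, 11): e=[2,78,64] → X
    (7,5)@(15, 11): e=[-2,66,80] → .
    (2,6)@(5, 13): e=[58,102,-16] → .
    (3,6)@(7, 13): e=[54,90,0] → X  [on edge]
    (7,6)@(15, 13): e=[38,42,64] → X
    (8,6)@(17, 13): e=[34,30,80] → X
    (4,7)@(9, 15): e=[90,54,0] → X  [on edge]
    (5,8)@(11, 17): e=[126,18,0] → X  [on edge]
    (6,9)@(13, 19): e=[162,-18,0] → .  [on edge]
    (7,10)@(15, 21): e=[198,-54,0] → .  [on edge]
  covered (20 px):
    . . . . . . . . . . . .
    . . . . . . . . . . . .
    . . . . . . . . . . . .
    . . . . . . . . . . . .
    . . . . . . . . . . . .
    . . X X X X X . . . . .
    . . . X X X X X X X X .
    . . . . X X X X X . . .
    . . . . . X X . . . . .
    . . . . . . . . . . . .
    . . . . . . . . . . . .
T2:
  2·area = 48  (B↔C swapped to make it positive)
  edge (2, 10)→(18, 18): d=(16,8) right/bottom  bias=-1
  edge (18, 18)→(16, 20): d=(-2,2) right/bottom  bias=-1
  edge (16, 20)→(2, 10): d=(-14,-10) top-left  bias=+0
    (3,6)@(7, 13): e=[8,32,8] → X
    (4,6)@(9, 13): e=[-8,28,28] → .
    (11,6)@(23, 13): e=[-120,0,168] → .  [on edge]
    (3,7)@(7, 15): e=[40,28,-20] → .
    (4,7)@(9, 15): e=[24,24,0] → X  [on edge]
    (5,7)@(11, 15): e=[8,20,20] → X
    (6,7)@(13, 15): e=[-8,16,40] → .
    (10,7)@(21, 15): e=[-72,0,120] → .  [on edge]
    (4,8)@(9, 17): e=[56,20,-28] → .
    (5,8)@(11, 17): e=[40,16,-8] → .
    (6,8)@(13, 17): e=[24,12,12] → X
    (7,8)@(15, 17): e=[8,8,32] → X
    (9,8)@(19, 17): e=[-24,0,72] → .  [on edge]
    (8,9)@(17, 19): e=[24,0,24] → .  [on edge]
    (7,10)@(15, 21): e=[72,0,-24] → .  [on edge]
  covered (6 px):
    . . . . . . . . . . . .
    . . . . . . . . . . . .
    . . . . . . . . . . . .
    . . . . . . . . . . . .
    . . . . . . . . . . . .
    . . . . . . . . . . . .
    . . . X . . . . . . . .
    . . . . X X . . . . . .
    . . . . . . X X . . . .
    . . . . . . . X . . . .
    . . . . . . . . . . . .
T3:
  2·area = 132  (B↔C swapped to make it positive)
  edge (12, 6)→(23, 17): d=(11,11) right/bottom  bias=-1
  edge (23, 17)→(16, 22): d=(-7,5) right/bottom  bias=-1
  edge (16, 22)→(12, 6): d=(-4,-16) top-left  bias=+0
    (3,0)@(7, 1): e=[0,192,-60] → .  [on edge]
    (4,1)@(9, 3): e=[0,168,-36] → .  [on edge]
    (5,2)@(11, 5): e=[0,144,-12] → .  [on edge]
    (6,3)@(13, 7): e=[0,120,12] → .  [on edge]
    (6,4)@(13, 9): e=[22,106,4] → X
    (7,4)@(15, 9): e=[0,96,36] → .  [on edge]
    (6,5)@(13, 11): e=[44,92,-4] → .
    (7,5)@(15, 11): e=[22,82,28] → X
    (8,5)@(17, 11): e=[0,72,60] → .  [on edge]
    (7,6)@(15, 13): e=[44,68,20] → X
    (8,6)@(17, 13): e=[22,58,52] → X
    (9,6)@(19, 13): e=[0,48,84] → .  [on edge]
    (10,7)@(21, 15): e=[0,24,108] → .  [on edge]
    (11,8)@(23, 17): e=[0,0,132] → .  [on edge]
  covered (14 px):
    . . . . . . . . . . . .
    . . . . . . . . . . . .
    . . . . . . . . . . . .
    . . . . . . . . . . . .
    . . . . . . X . . . . .
    . . . . . . . X . . . .
    . . . . . . . X X . . .
    . . . . . . . X X X . .
    . . . . . . . X X X X .
    . . . . . . . . X X . .
    . . . . . . . . X . . .
T4:
  2·area = 6  (B↔C swapped to make it positive)
  edge (19, 22)→(2, 16): d=(-17,-6) top-left  bias=+0
  edge (2, 16)→(20, 22): d=(18,6) right/bottom  bias=-1
  edge (20, 22)→(19, 22): d=(-1,0) right/bottom  bias=-1
    (2,8)@(5, 17): e=[1,0,5] → .  [on edge]
    (5,9)@(11, 19): e=[3,0,3] → .  [on edge]
    (8,10)@(17, 21): e=[5,0,1] → .  [on edge]
  covered (0 px):
    . . . . . . . . . . . .
    . . . . . . . . . . . .
    . . . . . . . . . . . .
    . . . . . . . . . . . .
    . . . . . . . . . . . .
    . . . . . . . . . . . .
    . . . . . . . . . . . .
    . . . . . . . . . . . .
    . . . . . . . . . . . .
    . . . . . . . . . . . .
    . . . . . . . . . . . .

Final: 56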